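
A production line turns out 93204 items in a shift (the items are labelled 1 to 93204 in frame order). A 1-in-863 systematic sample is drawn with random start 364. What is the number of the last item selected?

k = 863
108th selection = r + (108−1)·k = 364 + 107×863 = 364 + 92341 = 92705

92705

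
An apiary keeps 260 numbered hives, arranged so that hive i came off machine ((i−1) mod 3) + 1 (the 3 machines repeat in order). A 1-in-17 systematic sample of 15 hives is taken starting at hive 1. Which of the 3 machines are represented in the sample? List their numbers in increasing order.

1, 2, 3

Consecutive selections differ by k = 17, so their machine numbers differ by 17 mod 3 = 2.
gcd(17, 3) = 1, so the sample visits 3/1 = 3 distinct residues mod 3.
Start 1 is machine 1; the machines hit are 1, 2, 3.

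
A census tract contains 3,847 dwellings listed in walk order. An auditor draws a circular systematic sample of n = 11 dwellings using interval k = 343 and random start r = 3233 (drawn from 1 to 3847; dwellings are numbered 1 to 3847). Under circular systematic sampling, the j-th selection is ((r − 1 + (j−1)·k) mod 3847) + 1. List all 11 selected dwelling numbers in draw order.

3233, 3576, 72, 415, 758, 1101, 1444, 1787, 2130, 2473, 2816

Selection 1: 3233
Selection 2: 3233 + 343 = 3576
Selection 3: 3576 + 343 = 3919 → 3919 − 3847 = 72
Selection 4: 72 + 343 = 415
Selection 5: 415 + 343 = 758
Selection 6: 758 + 343 = 1101
Selection 7: 1101 + 343 = 1444
Selection 8: 1444 + 343 = 1787
Selection 9: 1787 + 343 = 2130
Selection 10: 2130 + 343 = 2473
Selection 11: 2473 + 343 = 2816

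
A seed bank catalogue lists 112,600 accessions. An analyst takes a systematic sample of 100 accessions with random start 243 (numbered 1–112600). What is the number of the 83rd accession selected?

92575

k = 112600/100 = 1126
83rd selection = r + (83−1)·k = 243 + 82×1126 = 243 + 92332 = 92575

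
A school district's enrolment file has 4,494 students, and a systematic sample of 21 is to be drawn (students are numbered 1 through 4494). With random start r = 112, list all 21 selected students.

k = N/n = 4494/21 = 214
student 1: 112
student 2: 112 + 214 = 326
student 3: 326 + 214 = 540
student 4: 540 + 214 = 754
student 5: 754 + 214 = 968
student 6: 968 + 214 = 1182
student 7: 1182 + 214 = 1396
student 8: 1396 + 214 = 1610
student 9: 1610 + 214 = 1824
student 10: 1824 + 214 = 2038
student 11: 2038 + 214 = 2252
student 12: 2252 + 214 = 2466
student 13: 2466 + 214 = 2680
student 14: 2680 + 214 = 2894
student 15: 2894 + 214 = 3108
student 16: 3108 + 214 = 3322
student 17: 3322 + 214 = 3536
student 18: 3536 + 214 = 3750
student 19: 3750 + 214 = 3964
student 20: 3964 + 214 = 4178
student 21: 4178 + 214 = 4392

112, 326, 540, 754, 968, 1182, 1396, 1610, 1824, 2038, 2252, 2466, 2680, 2894, 3108, 3322, 3536, 3750, 3964, 4178, 4392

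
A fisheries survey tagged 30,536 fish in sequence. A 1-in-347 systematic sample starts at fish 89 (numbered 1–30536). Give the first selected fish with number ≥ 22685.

k = 347
Steps past start: ⌈(22685 − 89)/347⌉ = ⌈22596/347⌉ = 66
Selected fish: 89 + 66×347 = 22991

22991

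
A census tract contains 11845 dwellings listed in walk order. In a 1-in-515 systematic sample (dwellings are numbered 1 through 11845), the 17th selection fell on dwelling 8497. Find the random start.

257

k = 515
r = 8497 − (17−1)×515 = 8497 − 8240 = 257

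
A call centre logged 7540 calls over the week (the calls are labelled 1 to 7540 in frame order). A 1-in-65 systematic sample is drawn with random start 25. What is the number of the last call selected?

k = 65
116th selection = r + (116−1)·k = 25 + 115×65 = 25 + 7475 = 7500

7500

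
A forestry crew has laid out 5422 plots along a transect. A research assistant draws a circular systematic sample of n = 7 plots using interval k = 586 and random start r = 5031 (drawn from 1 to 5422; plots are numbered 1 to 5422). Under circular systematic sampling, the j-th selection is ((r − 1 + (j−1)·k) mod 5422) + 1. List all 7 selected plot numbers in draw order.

Selection 1: 5031
Selection 2: 5031 + 586 = 5617 → 5617 − 5422 = 195
Selection 3: 195 + 586 = 781
Selection 4: 781 + 586 = 1367
Selection 5: 1367 + 586 = 1953
Selection 6: 1953 + 586 = 2539
Selection 7: 2539 + 586 = 3125

5031, 195, 781, 1367, 1953, 2539, 3125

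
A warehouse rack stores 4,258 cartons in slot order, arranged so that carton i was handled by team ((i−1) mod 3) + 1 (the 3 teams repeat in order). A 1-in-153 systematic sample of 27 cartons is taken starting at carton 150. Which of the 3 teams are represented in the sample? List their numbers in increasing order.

Consecutive selections differ by k = 153, so their team numbers differ by 153 mod 3 = 0.
gcd(153, 3) = 3, so the sample visits 3/3 = 1 distinct residues mod 3.
Start 150 is team 3; the teams hit are 3.

3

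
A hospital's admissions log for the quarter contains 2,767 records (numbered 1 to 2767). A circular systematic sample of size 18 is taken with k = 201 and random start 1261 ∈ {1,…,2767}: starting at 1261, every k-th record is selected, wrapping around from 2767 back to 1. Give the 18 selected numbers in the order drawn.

1261, 1462, 1663, 1864, 2065, 2266, 2467, 2668, 102, 303, 504, 705, 906, 1107, 1308, 1509, 1710, 1911

Selection 1: 1261
Selection 2: 1261 + 201 = 1462
Selection 3: 1462 + 201 = 1663
Selection 4: 1663 + 201 = 1864
Selection 5: 1864 + 201 = 2065
Selection 6: 2065 + 201 = 2266
Selection 7: 2266 + 201 = 2467
Selection 8: 2467 + 201 = 2668
Selection 9: 2668 + 201 = 2869 → 2869 − 2767 = 102
Selection 10: 102 + 201 = 303
Selection 11: 303 + 201 = 504
Selection 12: 504 + 201 = 705
Selection 13: 705 + 201 = 906
Selection 14: 906 + 201 = 1107
Selection 15: 1107 + 201 = 1308
Selection 16: 1308 + 201 = 1509
Selection 17: 1509 + 201 = 1710
Selection 18: 1710 + 201 = 1911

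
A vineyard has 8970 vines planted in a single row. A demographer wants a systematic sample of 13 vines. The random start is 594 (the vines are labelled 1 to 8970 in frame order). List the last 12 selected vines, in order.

k = N/n = 8970/13 = 690
2nd selection = 594 + 1×690 = 1284
3rd: 1284 + 690 = 1974
4th: 1974 + 690 = 2664
5th: 2664 + 690 = 3354
6th: 3354 + 690 = 4044
7th: 4044 + 690 = 4734
8th: 4734 + 690 = 5424
9th: 5424 + 690 = 6114
10th: 6114 + 690 = 6804
11th: 6804 + 690 = 7494
12th: 7494 + 690 = 8184
13th: 8184 + 690 = 8874

1284, 1974, 2664, 3354, 4044, 4734, 5424, 6114, 6804, 7494, 8184, 8874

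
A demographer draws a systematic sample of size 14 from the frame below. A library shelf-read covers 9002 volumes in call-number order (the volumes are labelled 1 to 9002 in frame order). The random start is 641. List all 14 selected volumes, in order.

k = N/n = 9002/14 = 643
volume 1: 641
volume 2: 641 + 643 = 1284
volume 3: 1284 + 643 = 1927
volume 4: 1927 + 643 = 2570
volume 5: 2570 + 643 = 3213
volume 6: 3213 + 643 = 3856
volume 7: 3856 + 643 = 4499
volume 8: 4499 + 643 = 5142
volume 9: 5142 + 643 = 5785
volume 10: 5785 + 643 = 6428
volume 11: 6428 + 643 = 7071
volume 12: 7071 + 643 = 7714
volume 13: 7714 + 643 = 8357
volume 14: 8357 + 643 = 9000

641, 1284, 1927, 2570, 3213, 3856, 4499, 5142, 5785, 6428, 7071, 7714, 8357, 9000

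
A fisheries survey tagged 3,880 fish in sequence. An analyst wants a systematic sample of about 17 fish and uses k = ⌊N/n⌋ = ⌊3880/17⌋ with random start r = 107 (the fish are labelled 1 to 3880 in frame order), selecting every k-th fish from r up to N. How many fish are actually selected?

k = ⌊3880/17⌋ = 228
Achieved size = ⌊(3880 − 107)/228⌋ + 1 = ⌊3773/228⌋ + 1 = 16 + 1 = 17
(last selection: 107 + 16×228 = 3755 ≤ 3880; next would be 3983 > 3880)

17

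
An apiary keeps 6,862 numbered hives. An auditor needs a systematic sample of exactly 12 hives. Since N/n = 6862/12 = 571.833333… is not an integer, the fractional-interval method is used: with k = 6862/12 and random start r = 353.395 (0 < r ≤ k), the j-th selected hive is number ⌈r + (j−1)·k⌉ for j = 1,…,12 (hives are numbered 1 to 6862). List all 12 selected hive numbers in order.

j=1: r + 0k = 353.395 → ⌈·⌉ = 354
j=2: r + 1k = 925.228333… → ⌈·⌉ = 926
j=3: r + 2k = 1497.061666… → ⌈·⌉ = 1498
j=4: r + 3k = 2068.895 → ⌈·⌉ = 2069
j=5: r + 4k = 2640.728333… → ⌈·⌉ = 2641
j=6: r + 5k = 3212.561666… → ⌈·⌉ = 3213
j=7: r + 6k = 3784.395 → ⌈·⌉ = 3785
j=8: r + 7k = 4356.228333… → ⌈·⌉ = 4357
j=9: r + 8k = 4928.061666… → ⌈·⌉ = 4929
j=10: r + 9k = 5499.895 → ⌈·⌉ = 5500
j=11: r + 10k = 6071.728333… → ⌈·⌉ = 6072
j=12: r + 11k = 6643.561666… → ⌈·⌉ = 6644

354, 926, 1498, 2069, 2641, 3213, 3785, 4357, 4929, 5500, 6072, 6644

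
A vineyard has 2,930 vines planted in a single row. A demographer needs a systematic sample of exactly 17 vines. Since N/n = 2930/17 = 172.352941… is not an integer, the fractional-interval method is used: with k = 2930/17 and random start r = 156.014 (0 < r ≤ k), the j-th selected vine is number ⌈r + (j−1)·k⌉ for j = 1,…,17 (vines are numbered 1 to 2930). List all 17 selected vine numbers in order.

157, 329, 501, 674, 846, 1018, 1191, 1363, 1535, 1708, 1880, 2052, 2225, 2397, 2569, 2742, 2914

j=1: r + 0k = 156.014 → ⌈·⌉ = 157
j=2: r + 1k = 328.366941… → ⌈·⌉ = 329
j=3: r + 2k = 500.719882… → ⌈·⌉ = 501
j=4: r + 3k = 673.072823… → ⌈·⌉ = 674
j=5: r + 4k = 845.425764… → ⌈·⌉ = 846
j=6: r + 5k = 1017.778705… → ⌈·⌉ = 1018
j=7: r + 6k = 1190.131647… → ⌈·⌉ = 1191
j=8: r + 7k = 1362.484588… → ⌈·⌉ = 1363
j=9: r + 8k = 1534.837529… → ⌈·⌉ = 1535
j=10: r + 9k = 1707.190470… → ⌈·⌉ = 1708
j=11: r + 10k = 1879.543411… → ⌈·⌉ = 1880
j=12: r + 11k = 2051.896352… → ⌈·⌉ = 2052
j=13: r + 12k = 2224.249294… → ⌈·⌉ = 2225
j=14: r + 13k = 2396.602235… → ⌈·⌉ = 2397
j=15: r + 14k = 2568.955176… → ⌈·⌉ = 2569
j=16: r + 15k = 2741.308117… → ⌈·⌉ = 2742
j=17: r + 16k = 2913.661058… → ⌈·⌉ = 2914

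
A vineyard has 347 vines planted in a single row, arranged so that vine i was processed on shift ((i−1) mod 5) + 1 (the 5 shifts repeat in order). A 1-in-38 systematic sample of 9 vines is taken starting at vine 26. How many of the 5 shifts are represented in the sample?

5

Consecutive selections differ by k = 38, so their shift numbers differ by 38 mod 5 = 3.
gcd(38, 5) = 1, so the sample visits 5/1 = 5 distinct residues mod 5.
Start 26 is shift 1; the shifts hit are 1, 2, 3, 4, 5.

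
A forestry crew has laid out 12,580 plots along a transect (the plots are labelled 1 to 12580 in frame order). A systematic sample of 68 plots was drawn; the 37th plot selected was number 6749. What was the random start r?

89

k = 12580/68 = 185
r = 6749 − (37−1)×185 = 6749 − 6660 = 89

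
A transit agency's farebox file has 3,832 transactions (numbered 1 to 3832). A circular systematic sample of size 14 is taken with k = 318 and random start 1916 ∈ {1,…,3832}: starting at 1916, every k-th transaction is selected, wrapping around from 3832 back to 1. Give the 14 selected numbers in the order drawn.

Selection 1: 1916
Selection 2: 1916 + 318 = 2234
Selection 3: 2234 + 318 = 2552
Selection 4: 2552 + 318 = 2870
Selection 5: 2870 + 318 = 3188
Selection 6: 3188 + 318 = 3506
Selection 7: 3506 + 318 = 3824
Selection 8: 3824 + 318 = 4142 → 4142 − 3832 = 310
Selection 9: 310 + 318 = 628
Selection 10: 628 + 318 = 946
Selection 11: 946 + 318 = 1264
Selection 12: 1264 + 318 = 1582
Selection 13: 1582 + 318 = 1900
Selection 14: 1900 + 318 = 2218

1916, 2234, 2552, 2870, 3188, 3506, 3824, 310, 628, 946, 1264, 1582, 1900, 2218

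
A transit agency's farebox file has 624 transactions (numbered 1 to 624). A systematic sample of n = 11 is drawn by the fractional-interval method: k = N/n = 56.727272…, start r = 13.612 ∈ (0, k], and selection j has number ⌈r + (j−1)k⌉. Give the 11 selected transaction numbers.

j=1: r + 0k = 13.612 → ⌈·⌉ = 14
j=2: r + 1k = 70.339272… → ⌈·⌉ = 71
j=3: r + 2k = 127.066545… → ⌈·⌉ = 128
j=4: r + 3k = 183.793818… → ⌈·⌉ = 184
j=5: r + 4k = 240.521090… → ⌈·⌉ = 241
j=6: r + 5k = 297.248363… → ⌈·⌉ = 298
j=7: r + 6k = 353.975636… → ⌈·⌉ = 354
j=8: r + 7k = 410.702909… → ⌈·⌉ = 411
j=9: r + 8k = 467.430181… → ⌈·⌉ = 468
j=10: r + 9k = 524.157454… → ⌈·⌉ = 525
j=11: r + 10k = 580.884727… → ⌈·⌉ = 581

14, 71, 128, 184, 241, 298, 354, 411, 468, 525, 581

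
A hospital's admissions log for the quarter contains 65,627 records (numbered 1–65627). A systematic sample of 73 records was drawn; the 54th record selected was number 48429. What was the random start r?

782

k = 65627/73 = 899
r = 48429 − (54−1)×899 = 48429 − 47647 = 782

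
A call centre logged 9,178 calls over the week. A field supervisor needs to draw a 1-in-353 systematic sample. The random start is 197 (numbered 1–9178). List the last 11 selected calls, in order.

5492, 5845, 6198, 6551, 6904, 7257, 7610, 7963, 8316, 8669, 9022

16th selection = 197 + 15×353 = 5492
17th: 5492 + 353 = 5845
18th: 5845 + 353 = 6198
19th: 6198 + 353 = 6551
20th: 6551 + 353 = 6904
21st: 6904 + 353 = 7257
22nd: 7257 + 353 = 7610
23rd: 7610 + 353 = 7963
24th: 7963 + 353 = 8316
25th: 8316 + 353 = 8669
26th: 8669 + 353 = 9022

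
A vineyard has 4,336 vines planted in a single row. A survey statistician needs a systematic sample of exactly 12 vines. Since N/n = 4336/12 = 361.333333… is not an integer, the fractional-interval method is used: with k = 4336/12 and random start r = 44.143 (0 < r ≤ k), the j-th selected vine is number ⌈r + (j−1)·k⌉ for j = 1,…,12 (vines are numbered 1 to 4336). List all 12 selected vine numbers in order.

j=1: r + 0k = 44.143 → ⌈·⌉ = 45
j=2: r + 1k = 405.476333… → ⌈·⌉ = 406
j=3: r + 2k = 766.809666… → ⌈·⌉ = 767
j=4: r + 3k = 1128.143 → ⌈·⌉ = 1129
j=5: r + 4k = 1489.476333… → ⌈·⌉ = 1490
j=6: r + 5k = 1850.809666… → ⌈·⌉ = 1851
j=7: r + 6k = 2212.143 → ⌈·⌉ = 2213
j=8: r + 7k = 2573.476333… → ⌈·⌉ = 2574
j=9: r + 8k = 2934.809666… → ⌈·⌉ = 2935
j=10: r + 9k = 3296.143 → ⌈·⌉ = 3297
j=11: r + 10k = 3657.476333… → ⌈·⌉ = 3658
j=12: r + 11k = 4018.809666… → ⌈·⌉ = 4019

45, 406, 767, 1129, 1490, 1851, 2213, 2574, 2935, 3297, 3658, 4019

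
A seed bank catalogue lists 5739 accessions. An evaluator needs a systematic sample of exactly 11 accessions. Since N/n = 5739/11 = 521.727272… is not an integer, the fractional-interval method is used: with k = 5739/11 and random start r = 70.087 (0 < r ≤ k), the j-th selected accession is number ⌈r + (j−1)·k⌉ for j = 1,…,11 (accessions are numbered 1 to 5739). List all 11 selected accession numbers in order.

j=1: r + 0k = 70.087 → ⌈·⌉ = 71
j=2: r + 1k = 591.814272… → ⌈·⌉ = 592
j=3: r + 2k = 1113.541545… → ⌈·⌉ = 1114
j=4: r + 3k = 1635.268818… → ⌈·⌉ = 1636
j=5: r + 4k = 2156.996090… → ⌈·⌉ = 2157
j=6: r + 5k = 2678.723363… → ⌈·⌉ = 2679
j=7: r + 6k = 3200.450636… → ⌈·⌉ = 3201
j=8: r + 7k = 3722.177909… → ⌈·⌉ = 3723
j=9: r + 8k = 4243.905181… → ⌈·⌉ = 4244
j=10: r + 9k = 4765.632454… → ⌈·⌉ = 4766
j=11: r + 10k = 5287.359727… → ⌈·⌉ = 5288

71, 592, 1114, 1636, 2157, 2679, 3201, 3723, 4244, 4766, 5288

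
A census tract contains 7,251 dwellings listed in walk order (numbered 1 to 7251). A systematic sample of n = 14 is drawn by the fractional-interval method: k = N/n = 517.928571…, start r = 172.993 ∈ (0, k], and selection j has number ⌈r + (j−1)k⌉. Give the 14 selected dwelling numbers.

j=1: r + 0k = 172.993 → ⌈·⌉ = 173
j=2: r + 1k = 690.921571… → ⌈·⌉ = 691
j=3: r + 2k = 1208.850142… → ⌈·⌉ = 1209
j=4: r + 3k = 1726.778714… → ⌈·⌉ = 1727
j=5: r + 4k = 2244.707285… → ⌈·⌉ = 2245
j=6: r + 5k = 2762.635857… → ⌈·⌉ = 2763
j=7: r + 6k = 3280.564428… → ⌈·⌉ = 3281
j=8: r + 7k = 3798.493 → ⌈·⌉ = 3799
j=9: r + 8k = 4316.421571… → ⌈·⌉ = 4317
j=10: r + 9k = 4834.350142… → ⌈·⌉ = 4835
j=11: r + 10k = 5352.278714… → ⌈·⌉ = 5353
j=12: r + 11k = 5870.207285… → ⌈·⌉ = 5871
j=13: r + 12k = 6388.135857… → ⌈·⌉ = 6389
j=14: r + 13k = 6906.064428… → ⌈·⌉ = 6907

173, 691, 1209, 1727, 2245, 2763, 3281, 3799, 4317, 4835, 5353, 5871, 6389, 6907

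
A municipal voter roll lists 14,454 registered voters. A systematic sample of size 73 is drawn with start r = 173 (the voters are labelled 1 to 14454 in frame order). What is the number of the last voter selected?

k = 14454/73 = 198
73rd selection = r + (73−1)·k = 173 + 72×198 = 173 + 14256 = 14429

14429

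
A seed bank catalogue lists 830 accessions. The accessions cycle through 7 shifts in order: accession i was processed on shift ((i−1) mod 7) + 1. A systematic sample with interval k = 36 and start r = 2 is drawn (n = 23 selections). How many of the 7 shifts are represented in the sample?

7

Consecutive selections differ by k = 36, so their shift numbers differ by 36 mod 7 = 1.
gcd(36, 7) = 1, so the sample visits 7/1 = 7 distinct residues mod 7.
Start 2 is shift 2; the shifts hit are 1, 2, 3, 4, 5, 6, 7.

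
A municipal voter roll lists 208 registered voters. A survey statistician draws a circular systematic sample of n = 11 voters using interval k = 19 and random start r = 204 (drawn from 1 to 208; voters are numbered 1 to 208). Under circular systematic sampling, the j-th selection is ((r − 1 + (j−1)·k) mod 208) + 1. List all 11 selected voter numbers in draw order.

204, 15, 34, 53, 72, 91, 110, 129, 148, 167, 186

Selection 1: 204
Selection 2: 204 + 19 = 223 → 223 − 208 = 15
Selection 3: 15 + 19 = 34
Selection 4: 34 + 19 = 53
Selection 5: 53 + 19 = 72
Selection 6: 72 + 19 = 91
Selection 7: 91 + 19 = 110
Selection 8: 110 + 19 = 129
Selection 9: 129 + 19 = 148
Selection 10: 148 + 19 = 167
Selection 11: 167 + 19 = 186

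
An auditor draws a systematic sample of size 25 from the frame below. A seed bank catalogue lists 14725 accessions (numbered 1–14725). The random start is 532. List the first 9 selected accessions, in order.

k = N/n = 14725/25 = 589
accession 1: 532
accession 2: 532 + 589 = 1121
accession 3: 1121 + 589 = 1710
accession 4: 1710 + 589 = 2299
accession 5: 2299 + 589 = 2888
accession 6: 2888 + 589 = 3477
accession 7: 3477 + 589 = 4066
accession 8: 4066 + 589 = 4655
accession 9: 4655 + 589 = 5244

532, 1121, 1710, 2299, 2888, 3477, 4066, 4655, 5244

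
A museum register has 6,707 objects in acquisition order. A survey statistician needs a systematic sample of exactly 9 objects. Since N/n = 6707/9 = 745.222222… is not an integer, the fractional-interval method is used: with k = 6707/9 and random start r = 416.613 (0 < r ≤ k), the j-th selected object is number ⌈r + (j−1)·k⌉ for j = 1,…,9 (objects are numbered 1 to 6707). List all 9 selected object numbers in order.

j=1: r + 0k = 416.613 → ⌈·⌉ = 417
j=2: r + 1k = 1161.835222… → ⌈·⌉ = 1162
j=3: r + 2k = 1907.057444… → ⌈·⌉ = 1908
j=4: r + 3k = 2652.279666… → ⌈·⌉ = 2653
j=5: r + 4k = 3397.501888… → ⌈·⌉ = 3398
j=6: r + 5k = 4142.724111… → ⌈·⌉ = 4143
j=7: r + 6k = 4887.946333… → ⌈·⌉ = 4888
j=8: r + 7k = 5633.168555… → ⌈·⌉ = 5634
j=9: r + 8k = 6378.390777… → ⌈·⌉ = 6379

417, 1162, 1908, 2653, 3398, 4143, 4888, 5634, 6379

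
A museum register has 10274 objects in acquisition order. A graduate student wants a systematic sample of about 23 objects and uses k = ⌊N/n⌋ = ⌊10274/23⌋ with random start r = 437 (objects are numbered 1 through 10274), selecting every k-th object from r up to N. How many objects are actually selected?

k = ⌊10274/23⌋ = 446
Achieved size = ⌊(10274 − 437)/446⌋ + 1 = ⌊9837/446⌋ + 1 = 22 + 1 = 23
(last selection: 437 + 22×446 = 10249 ≤ 10274; next would be 10695 > 10274)

23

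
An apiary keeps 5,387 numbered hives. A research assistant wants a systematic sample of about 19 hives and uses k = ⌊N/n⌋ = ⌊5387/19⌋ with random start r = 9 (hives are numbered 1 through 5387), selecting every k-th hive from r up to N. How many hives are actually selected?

20

k = ⌊5387/19⌋ = 283
Achieved size = ⌊(5387 − 9)/283⌋ + 1 = ⌊5378/283⌋ + 1 = 19 + 1 = 20
(last selection: 9 + 19×283 = 5386 ≤ 5387; next would be 5669 > 5387)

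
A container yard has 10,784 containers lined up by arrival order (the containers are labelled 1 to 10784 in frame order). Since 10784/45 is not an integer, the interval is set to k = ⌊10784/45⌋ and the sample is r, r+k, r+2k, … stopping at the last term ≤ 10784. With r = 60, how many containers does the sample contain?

k = ⌊10784/45⌋ = 239
Achieved size = ⌊(10784 − 60)/239⌋ + 1 = ⌊10724/239⌋ + 1 = 44 + 1 = 45
(last selection: 60 + 44×239 = 10576 ≤ 10784; next would be 10815 > 10784)

45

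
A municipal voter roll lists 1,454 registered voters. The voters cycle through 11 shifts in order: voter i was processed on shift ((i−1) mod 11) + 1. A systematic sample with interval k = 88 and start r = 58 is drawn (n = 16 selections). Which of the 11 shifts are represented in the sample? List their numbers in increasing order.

Consecutive selections differ by k = 88, so their shift numbers differ by 88 mod 11 = 0.
gcd(88, 11) = 11, so the sample visits 11/11 = 1 distinct residues mod 11.
Start 58 is shift 3; the shifts hit are 3.

3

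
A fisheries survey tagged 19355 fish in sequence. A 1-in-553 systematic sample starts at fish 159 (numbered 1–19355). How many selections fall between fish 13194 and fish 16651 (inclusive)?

k = 553
First selection ≥ 13194: 159 + ⌈(13194−159)/553⌉·553 = 159 + 24×553 = 13431
Last selection ≤ 16651: 159 + ⌊(16651−159)/553⌋·553 = 159 + 29×553 = 16196
Count = 29 − 24 + 1 = 6

6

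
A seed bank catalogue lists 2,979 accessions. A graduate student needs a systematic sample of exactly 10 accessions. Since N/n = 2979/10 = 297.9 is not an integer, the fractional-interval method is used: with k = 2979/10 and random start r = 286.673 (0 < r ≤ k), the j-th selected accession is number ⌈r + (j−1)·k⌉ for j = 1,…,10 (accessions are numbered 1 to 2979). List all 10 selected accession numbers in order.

287, 585, 883, 1181, 1479, 1777, 2075, 2372, 2670, 2968

j=1: r + 0k = 286.673 → ⌈·⌉ = 287
j=2: r + 1k = 584.573 → ⌈·⌉ = 585
j=3: r + 2k = 882.473 → ⌈·⌉ = 883
j=4: r + 3k = 1180.373 → ⌈·⌉ = 1181
j=5: r + 4k = 1478.273 → ⌈·⌉ = 1479
j=6: r + 5k = 1776.173 → ⌈·⌉ = 1777
j=7: r + 6k = 2074.073 → ⌈·⌉ = 2075
j=8: r + 7k = 2371.973 → ⌈·⌉ = 2372
j=9: r + 8k = 2669.873 → ⌈·⌉ = 2670
j=10: r + 9k = 2967.773 → ⌈·⌉ = 2968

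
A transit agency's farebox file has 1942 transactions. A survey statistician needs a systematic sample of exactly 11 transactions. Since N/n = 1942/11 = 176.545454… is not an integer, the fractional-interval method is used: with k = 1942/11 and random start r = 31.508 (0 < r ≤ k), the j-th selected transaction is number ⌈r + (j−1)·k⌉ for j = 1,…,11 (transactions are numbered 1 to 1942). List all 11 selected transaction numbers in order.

32, 209, 385, 562, 738, 915, 1091, 1268, 1444, 1621, 1797

j=1: r + 0k = 31.508 → ⌈·⌉ = 32
j=2: r + 1k = 208.053454… → ⌈·⌉ = 209
j=3: r + 2k = 384.598909… → ⌈·⌉ = 385
j=4: r + 3k = 561.144363… → ⌈·⌉ = 562
j=5: r + 4k = 737.689818… → ⌈·⌉ = 738
j=6: r + 5k = 914.235272… → ⌈·⌉ = 915
j=7: r + 6k = 1090.780727… → ⌈·⌉ = 1091
j=8: r + 7k = 1267.326181… → ⌈·⌉ = 1268
j=9: r + 8k = 1443.871636… → ⌈·⌉ = 1444
j=10: r + 9k = 1620.417090… → ⌈·⌉ = 1621
j=11: r + 10k = 1796.962545… → ⌈·⌉ = 1797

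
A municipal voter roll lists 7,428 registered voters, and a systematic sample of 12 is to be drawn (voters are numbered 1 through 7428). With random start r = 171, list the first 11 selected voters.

171, 790, 1409, 2028, 2647, 3266, 3885, 4504, 5123, 5742, 6361

k = N/n = 7428/12 = 619
voter 1: 171
voter 2: 171 + 619 = 790
voter 3: 790 + 619 = 1409
voter 4: 1409 + 619 = 2028
voter 5: 2028 + 619 = 2647
voter 6: 2647 + 619 = 3266
voter 7: 3266 + 619 = 3885
voter 8: 3885 + 619 = 4504
voter 9: 4504 + 619 = 5123
voter 10: 5123 + 619 = 5742
voter 11: 5742 + 619 = 6361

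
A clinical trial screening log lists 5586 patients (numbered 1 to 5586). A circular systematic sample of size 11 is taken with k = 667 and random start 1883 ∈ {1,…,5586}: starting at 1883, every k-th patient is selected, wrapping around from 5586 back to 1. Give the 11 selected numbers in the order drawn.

Selection 1: 1883
Selection 2: 1883 + 667 = 2550
Selection 3: 2550 + 667 = 3217
Selection 4: 3217 + 667 = 3884
Selection 5: 3884 + 667 = 4551
Selection 6: 4551 + 667 = 5218
Selection 7: 5218 + 667 = 5885 → 5885 − 5586 = 299
Selection 8: 299 + 667 = 966
Selection 9: 966 + 667 = 1633
Selection 10: 1633 + 667 = 2300
Selection 11: 2300 + 667 = 2967

1883, 2550, 3217, 3884, 4551, 5218, 299, 966, 1633, 2300, 2967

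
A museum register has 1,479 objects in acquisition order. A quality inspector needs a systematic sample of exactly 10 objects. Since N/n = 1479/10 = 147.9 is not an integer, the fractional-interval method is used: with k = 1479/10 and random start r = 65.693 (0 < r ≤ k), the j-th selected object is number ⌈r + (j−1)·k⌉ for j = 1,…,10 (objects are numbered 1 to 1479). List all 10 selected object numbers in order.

j=1: r + 0k = 65.693 → ⌈·⌉ = 66
j=2: r + 1k = 213.593 → ⌈·⌉ = 214
j=3: r + 2k = 361.493 → ⌈·⌉ = 362
j=4: r + 3k = 509.393 → ⌈·⌉ = 510
j=5: r + 4k = 657.293 → ⌈·⌉ = 658
j=6: r + 5k = 805.193 → ⌈·⌉ = 806
j=7: r + 6k = 953.093 → ⌈·⌉ = 954
j=8: r + 7k = 1100.993 → ⌈·⌉ = 1101
j=9: r + 8k = 1248.893 → ⌈·⌉ = 1249
j=10: r + 9k = 1396.793 → ⌈·⌉ = 1397

66, 214, 362, 510, 658, 806, 954, 1101, 1249, 1397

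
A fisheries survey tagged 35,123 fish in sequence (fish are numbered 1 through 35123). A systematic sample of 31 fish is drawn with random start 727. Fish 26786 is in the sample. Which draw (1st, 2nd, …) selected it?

24

k = 35123/31 = 1133
position = (26786 − 727)/1133 + 1 = 26059/1133 + 1 = 23 + 1 = 24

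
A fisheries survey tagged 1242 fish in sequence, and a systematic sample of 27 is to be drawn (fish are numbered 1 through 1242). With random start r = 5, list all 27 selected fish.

5, 51, 97, 143, 189, 235, 281, 327, 373, 419, 465, 511, 557, 603, 649, 695, 741, 787, 833, 879, 925, 971, 1017, 1063, 1109, 1155, 1201

k = N/n = 1242/27 = 46
fish 1: 5
fish 2: 5 + 46 = 51
fish 3: 51 + 46 = 97
fish 4: 97 + 46 = 143
fish 5: 143 + 46 = 189
fish 6: 189 + 46 = 235
fish 7: 235 + 46 = 281
fish 8: 281 + 46 = 327
fish 9: 327 + 46 = 373
fish 10: 373 + 46 = 419
fish 11: 419 + 46 = 465
fish 12: 465 + 46 = 511
fish 13: 511 + 46 = 557
fish 14: 557 + 46 = 603
fish 15: 603 + 46 = 649
fish 16: 649 + 46 = 695
fish 17: 695 + 46 = 741
fish 18: 741 + 46 = 787
fish 19: 787 + 46 = 833
fish 20: 833 + 46 = 879
fish 21: 879 + 46 = 925
fish 22: 925 + 46 = 971
fish 23: 971 + 46 = 1017
fish 24: 1017 + 46 = 1063
fish 25: 1063 + 46 = 1109
fish 26: 1109 + 46 = 1155
fish 27: 1155 + 46 = 1201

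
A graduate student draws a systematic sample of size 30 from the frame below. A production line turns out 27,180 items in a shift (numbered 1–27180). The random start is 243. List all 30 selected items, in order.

243, 1149, 2055, 2961, 3867, 4773, 5679, 6585, 7491, 8397, 9303, 10209, 11115, 12021, 12927, 13833, 14739, 15645, 16551, 17457, 18363, 19269, 20175, 21081, 21987, 22893, 23799, 24705, 25611, 26517

k = N/n = 27180/30 = 906
item 1: 243
item 2: 243 + 906 = 1149
item 3: 1149 + 906 = 2055
item 4: 2055 + 906 = 2961
item 5: 2961 + 906 = 3867
item 6: 3867 + 906 = 4773
item 7: 4773 + 906 = 5679
item 8: 5679 + 906 = 6585
item 9: 6585 + 906 = 7491
item 10: 7491 + 906 = 8397
item 11: 8397 + 906 = 9303
item 12: 9303 + 906 = 10209
item 13: 10209 + 906 = 11115
item 14: 11115 + 906 = 12021
item 15: 12021 + 906 = 12927
item 16: 12927 + 906 = 13833
item 17: 13833 + 906 = 14739
item 18: 14739 + 906 = 15645
item 19: 15645 + 906 = 16551
item 20: 16551 + 906 = 17457
item 21: 17457 + 906 = 18363
item 22: 18363 + 906 = 19269
item 23: 19269 + 906 = 20175
item 24: 20175 + 906 = 21081
item 25: 21081 + 906 = 21987
item 26: 21987 + 906 = 22893
item 27: 22893 + 906 = 23799
item 28: 23799 + 906 = 24705
item 29: 24705 + 906 = 25611
item 30: 25611 + 906 = 26517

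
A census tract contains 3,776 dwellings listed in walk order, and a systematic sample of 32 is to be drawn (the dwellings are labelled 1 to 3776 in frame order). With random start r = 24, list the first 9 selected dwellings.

k = N/n = 3776/32 = 118
dwelling 1: 24
dwelling 2: 24 + 118 = 142
dwelling 3: 142 + 118 = 260
dwelling 4: 260 + 118 = 378
dwelling 5: 378 + 118 = 496
dwelling 6: 496 + 118 = 614
dwelling 7: 614 + 118 = 732
dwelling 8: 732 + 118 = 850
dwelling 9: 850 + 118 = 968

24, 142, 260, 378, 496, 614, 732, 850, 968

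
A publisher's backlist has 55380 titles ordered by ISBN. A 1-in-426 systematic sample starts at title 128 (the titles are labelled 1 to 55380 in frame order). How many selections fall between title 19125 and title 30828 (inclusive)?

k = 426
First selection ≥ 19125: 128 + ⌈(19125−128)/426⌉·426 = 128 + 45×426 = 19298
Last selection ≤ 30828: 128 + ⌊(30828−128)/426⌋·426 = 128 + 72×426 = 30800
Count = 72 − 45 + 1 = 28

28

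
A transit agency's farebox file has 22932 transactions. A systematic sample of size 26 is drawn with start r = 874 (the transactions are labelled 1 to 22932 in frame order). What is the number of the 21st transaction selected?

18514

k = 22932/26 = 882
21st selection = r + (21−1)·k = 874 + 20×882 = 874 + 17640 = 18514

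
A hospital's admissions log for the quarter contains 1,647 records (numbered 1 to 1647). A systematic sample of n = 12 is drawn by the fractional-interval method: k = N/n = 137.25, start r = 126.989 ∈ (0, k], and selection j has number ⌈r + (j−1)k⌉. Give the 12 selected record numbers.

127, 265, 402, 539, 676, 814, 951, 1088, 1225, 1363, 1500, 1637

j=1: r + 0k = 126.989 → ⌈·⌉ = 127
j=2: r + 1k = 264.239 → ⌈·⌉ = 265
j=3: r + 2k = 401.489 → ⌈·⌉ = 402
j=4: r + 3k = 538.739 → ⌈·⌉ = 539
j=5: r + 4k = 675.989 → ⌈·⌉ = 676
j=6: r + 5k = 813.239 → ⌈·⌉ = 814
j=7: r + 6k = 950.489 → ⌈·⌉ = 951
j=8: r + 7k = 1087.739 → ⌈·⌉ = 1088
j=9: r + 8k = 1224.989 → ⌈·⌉ = 1225
j=10: r + 9k = 1362.239 → ⌈·⌉ = 1363
j=11: r + 10k = 1499.489 → ⌈·⌉ = 1500
j=12: r + 11k = 1636.739 → ⌈·⌉ = 1637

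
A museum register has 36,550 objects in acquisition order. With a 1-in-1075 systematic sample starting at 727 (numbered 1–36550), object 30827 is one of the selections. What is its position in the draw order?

29

k = 1075
position = (30827 − 727)/1075 + 1 = 30100/1075 + 1 = 28 + 1 = 29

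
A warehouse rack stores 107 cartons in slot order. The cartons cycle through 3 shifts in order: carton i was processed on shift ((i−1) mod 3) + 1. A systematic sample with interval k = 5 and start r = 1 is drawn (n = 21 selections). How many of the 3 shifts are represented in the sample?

3

Consecutive selections differ by k = 5, so their shift numbers differ by 5 mod 3 = 2.
gcd(5, 3) = 1, so the sample visits 3/1 = 3 distinct residues mod 3.
Start 1 is shift 1; the shifts hit are 1, 2, 3.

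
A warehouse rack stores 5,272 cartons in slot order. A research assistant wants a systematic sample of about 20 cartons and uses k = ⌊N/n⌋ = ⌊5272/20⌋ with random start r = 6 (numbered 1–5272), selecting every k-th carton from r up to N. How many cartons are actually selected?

21

k = ⌊5272/20⌋ = 263
Achieved size = ⌊(5272 − 6)/263⌋ + 1 = ⌊5266/263⌋ + 1 = 20 + 1 = 21
(last selection: 6 + 20×263 = 5266 ≤ 5272; next would be 5529 > 5272)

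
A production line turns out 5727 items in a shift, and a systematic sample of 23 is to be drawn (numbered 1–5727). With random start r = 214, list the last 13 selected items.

2704, 2953, 3202, 3451, 3700, 3949, 4198, 4447, 4696, 4945, 5194, 5443, 5692

k = N/n = 5727/23 = 249
11th selection = 214 + 10×249 = 2704
12th: 2704 + 249 = 2953
13th: 2953 + 249 = 3202
14th: 3202 + 249 = 3451
15th: 3451 + 249 = 3700
16th: 3700 + 249 = 3949
17th: 3949 + 249 = 4198
18th: 4198 + 249 = 4447
19th: 4447 + 249 = 4696
20th: 4696 + 249 = 4945
21st: 4945 + 249 = 5194
22nd: 5194 + 249 = 5443
23rd: 5443 + 249 = 5692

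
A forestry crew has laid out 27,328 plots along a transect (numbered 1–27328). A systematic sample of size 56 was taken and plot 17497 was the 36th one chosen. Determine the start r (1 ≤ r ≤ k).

k = 27328/56 = 488
r = 17497 − (36−1)×488 = 17497 − 17080 = 417

417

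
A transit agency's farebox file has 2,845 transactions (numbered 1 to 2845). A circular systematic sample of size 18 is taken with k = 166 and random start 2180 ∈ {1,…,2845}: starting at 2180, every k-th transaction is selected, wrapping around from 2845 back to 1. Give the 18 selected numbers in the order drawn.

Selection 1: 2180
Selection 2: 2180 + 166 = 2346
Selection 3: 2346 + 166 = 2512
Selection 4: 2512 + 166 = 2678
Selection 5: 2678 + 166 = 2844
Selection 6: 2844 + 166 = 3010 → 3010 − 2845 = 165
Selection 7: 165 + 166 = 331
Selection 8: 331 + 166 = 497
Selection 9: 497 + 166 = 663
Selection 10: 663 + 166 = 829
Selection 11: 829 + 166 = 995
Selection 12: 995 + 166 = 1161
Selection 13: 1161 + 166 = 1327
Selection 14: 1327 + 166 = 1493
Selection 15: 1493 + 166 = 1659
Selection 16: 1659 + 166 = 1825
Selection 17: 1825 + 166 = 1991
Selection 18: 1991 + 166 = 2157

2180, 2346, 2512, 2678, 2844, 165, 331, 497, 663, 829, 995, 1161, 1327, 1493, 1659, 1825, 1991, 2157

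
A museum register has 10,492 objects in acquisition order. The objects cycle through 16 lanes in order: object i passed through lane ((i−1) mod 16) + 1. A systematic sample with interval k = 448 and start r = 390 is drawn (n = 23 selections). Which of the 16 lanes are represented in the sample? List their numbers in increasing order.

6

Consecutive selections differ by k = 448, so their lane numbers differ by 448 mod 16 = 0.
gcd(448, 16) = 16, so the sample visits 16/16 = 1 distinct residues mod 16.
Start 390 is lane 6; the lanes hit are 6.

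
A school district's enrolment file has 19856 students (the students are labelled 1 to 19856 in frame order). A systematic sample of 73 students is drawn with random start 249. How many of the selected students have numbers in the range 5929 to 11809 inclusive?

22

k = 19856/73 = 272
First selection ≥ 5929: 249 + ⌈(5929−249)/272⌉·272 = 249 + 21×272 = 5961
Last selection ≤ 11809: 249 + ⌊(11809−249)/272⌋·272 = 249 + 42×272 = 11673
Count = 42 − 21 + 1 = 22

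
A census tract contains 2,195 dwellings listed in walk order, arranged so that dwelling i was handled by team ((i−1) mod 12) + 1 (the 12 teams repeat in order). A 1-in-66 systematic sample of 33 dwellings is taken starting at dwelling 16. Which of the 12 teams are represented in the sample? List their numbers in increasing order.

4, 10

Consecutive selections differ by k = 66, so their team numbers differ by 66 mod 12 = 6.
gcd(66, 12) = 6, so the sample visits 12/6 = 2 distinct residues mod 12.
Start 16 is team 4; the teams hit are 4, 10.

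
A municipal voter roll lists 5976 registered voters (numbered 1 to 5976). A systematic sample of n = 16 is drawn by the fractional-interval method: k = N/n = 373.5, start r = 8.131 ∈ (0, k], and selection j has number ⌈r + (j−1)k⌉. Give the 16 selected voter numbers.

9, 382, 756, 1129, 1503, 1876, 2250, 2623, 2997, 3370, 3744, 4117, 4491, 4864, 5238, 5611

j=1: r + 0k = 8.131 → ⌈·⌉ = 9
j=2: r + 1k = 381.631 → ⌈·⌉ = 382
j=3: r + 2k = 755.131 → ⌈·⌉ = 756
j=4: r + 3k = 1128.631 → ⌈·⌉ = 1129
j=5: r + 4k = 1502.131 → ⌈·⌉ = 1503
j=6: r + 5k = 1875.631 → ⌈·⌉ = 1876
j=7: r + 6k = 2249.131 → ⌈·⌉ = 2250
j=8: r + 7k = 2622.631 → ⌈·⌉ = 2623
j=9: r + 8k = 2996.131 → ⌈·⌉ = 2997
j=10: r + 9k = 3369.631 → ⌈·⌉ = 3370
j=11: r + 10k = 3743.131 → ⌈·⌉ = 3744
j=12: r + 11k = 4116.631 → ⌈·⌉ = 4117
j=13: r + 12k = 4490.131 → ⌈·⌉ = 4491
j=14: r + 13k = 4863.631 → ⌈·⌉ = 4864
j=15: r + 14k = 5237.131 → ⌈·⌉ = 5238
j=16: r + 15k = 5610.631 → ⌈·⌉ = 5611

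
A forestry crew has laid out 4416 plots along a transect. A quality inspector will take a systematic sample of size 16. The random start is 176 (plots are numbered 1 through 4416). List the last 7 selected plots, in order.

2660, 2936, 3212, 3488, 3764, 4040, 4316

k = N/n = 4416/16 = 276
10th selection = 176 + 9×276 = 2660
11th: 2660 + 276 = 2936
12th: 2936 + 276 = 3212
13th: 3212 + 276 = 3488
14th: 3488 + 276 = 3764
15th: 3764 + 276 = 4040
16th: 4040 + 276 = 4316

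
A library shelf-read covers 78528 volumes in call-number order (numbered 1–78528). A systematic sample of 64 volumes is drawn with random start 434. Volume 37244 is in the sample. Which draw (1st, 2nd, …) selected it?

31

k = 78528/64 = 1227
position = (37244 − 434)/1227 + 1 = 36810/1227 + 1 = 30 + 1 = 31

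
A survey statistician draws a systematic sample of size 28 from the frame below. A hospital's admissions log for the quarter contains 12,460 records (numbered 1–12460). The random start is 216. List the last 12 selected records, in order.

k = N/n = 12460/28 = 445
17th selection = 216 + 16×445 = 7336
18th: 7336 + 445 = 7781
19th: 7781 + 445 = 8226
20th: 8226 + 445 = 8671
21st: 8671 + 445 = 9116
22nd: 9116 + 445 = 9561
23rd: 9561 + 445 = 10006
24th: 10006 + 445 = 10451
25th: 10451 + 445 = 10896
26th: 10896 + 445 = 11341
27th: 11341 + 445 = 11786
28th: 11786 + 445 = 12231

7336, 7781, 8226, 8671, 9116, 9561, 10006, 10451, 10896, 11341, 11786, 12231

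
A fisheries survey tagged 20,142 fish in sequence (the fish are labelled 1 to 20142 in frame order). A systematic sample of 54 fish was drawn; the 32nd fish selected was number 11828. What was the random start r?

k = 20142/54 = 373
r = 11828 − (32−1)×373 = 11828 − 11563 = 265

265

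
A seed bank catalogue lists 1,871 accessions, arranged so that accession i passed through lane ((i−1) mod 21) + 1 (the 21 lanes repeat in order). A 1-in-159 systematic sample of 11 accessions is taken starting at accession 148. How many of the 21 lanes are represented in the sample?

7

Consecutive selections differ by k = 159, so their lane numbers differ by 159 mod 21 = 12.
gcd(159, 21) = 3, so the sample visits 21/3 = 7 distinct residues mod 21.
Start 148 is lane 1; the lanes hit are 1, 4, 7, 10, 13, 16, 19.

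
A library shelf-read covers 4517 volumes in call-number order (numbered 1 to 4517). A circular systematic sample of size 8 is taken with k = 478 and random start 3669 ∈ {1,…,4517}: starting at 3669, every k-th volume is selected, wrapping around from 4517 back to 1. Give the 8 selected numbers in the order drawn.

Selection 1: 3669
Selection 2: 3669 + 478 = 4147
Selection 3: 4147 + 478 = 4625 → 4625 − 4517 = 108
Selection 4: 108 + 478 = 586
Selection 5: 586 + 478 = 1064
Selection 6: 1064 + 478 = 1542
Selection 7: 1542 + 478 = 2020
Selection 8: 2020 + 478 = 2498

3669, 4147, 108, 586, 1064, 1542, 2020, 2498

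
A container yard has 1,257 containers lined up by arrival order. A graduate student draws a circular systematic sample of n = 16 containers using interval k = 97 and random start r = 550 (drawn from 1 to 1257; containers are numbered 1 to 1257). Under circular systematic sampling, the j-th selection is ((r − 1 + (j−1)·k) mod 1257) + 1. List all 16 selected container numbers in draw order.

550, 647, 744, 841, 938, 1035, 1132, 1229, 69, 166, 263, 360, 457, 554, 651, 748

Selection 1: 550
Selection 2: 550 + 97 = 647
Selection 3: 647 + 97 = 744
Selection 4: 744 + 97 = 841
Selection 5: 841 + 97 = 938
Selection 6: 938 + 97 = 1035
Selection 7: 1035 + 97 = 1132
Selection 8: 1132 + 97 = 1229
Selection 9: 1229 + 97 = 1326 → 1326 − 1257 = 69
Selection 10: 69 + 97 = 166
Selection 11: 166 + 97 = 263
Selection 12: 263 + 97 = 360
Selection 13: 360 + 97 = 457
Selection 14: 457 + 97 = 554
Selection 15: 554 + 97 = 651
Selection 16: 651 + 97 = 748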